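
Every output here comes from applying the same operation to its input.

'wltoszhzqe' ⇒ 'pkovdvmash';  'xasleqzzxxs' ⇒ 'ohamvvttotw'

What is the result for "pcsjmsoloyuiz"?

In each case the input is transformed by: shift every letter 4 places backward in the alphabet (wrapping around), then move the first 2 characters to the end (rotate left by 2).
"pcsjmsoloyuiz" → "ofiokhkuqevly".

ofiokhkuqevly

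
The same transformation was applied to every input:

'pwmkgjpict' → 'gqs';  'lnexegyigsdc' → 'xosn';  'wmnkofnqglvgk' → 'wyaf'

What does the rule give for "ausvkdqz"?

euj

In each case the input is transformed by: keep one character in every 3, starting at position 2 (positions 2nd, 5th, 8th, ...), then shift every letter 10 places forward in the alphabet (wrapping around).
On "ausvkdqz": the first step gives "ukz", and the second then gives "euj".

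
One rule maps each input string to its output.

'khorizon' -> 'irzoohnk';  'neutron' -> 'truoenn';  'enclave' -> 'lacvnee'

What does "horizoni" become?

ziornoih

Looking at the pairs, the operation is to take characters alternately from the front and the back (1st, last, 2nd, 2nd-last, ...), then reverse the string.
Doing the same to "horizoni": "ziornoih".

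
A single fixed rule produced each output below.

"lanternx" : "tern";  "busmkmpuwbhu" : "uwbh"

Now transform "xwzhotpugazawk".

azaw

Looking at the pairs, the operation is to move the last character to the front, then keep only the last 4 characters.
For "xwzhotpugazawk", step one produces "kxwzhotpugazaw"; step two turns that into "azaw".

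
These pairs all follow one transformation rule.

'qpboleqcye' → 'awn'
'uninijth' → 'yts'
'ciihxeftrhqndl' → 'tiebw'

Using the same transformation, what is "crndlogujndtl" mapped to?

Looking at the pairs, the operation is to keep one character in every 3, starting at position 2 (positions 2nd, 5th, 8th, ...), then shift every letter 11 places forward in the alphabet (wrapping around).
Starting from "crndlogujndtl": after the first operation, "rlud"; after the second, "cwfo".

cwfo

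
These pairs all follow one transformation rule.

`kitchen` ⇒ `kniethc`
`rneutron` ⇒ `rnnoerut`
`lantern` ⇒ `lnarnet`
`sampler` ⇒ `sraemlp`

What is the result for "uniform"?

umnriof

In each case the input is transformed by: take characters alternately from the front and the back (1st, last, 2nd, 2nd-last, ...).
Applying that to "uniform" gives "umnriof".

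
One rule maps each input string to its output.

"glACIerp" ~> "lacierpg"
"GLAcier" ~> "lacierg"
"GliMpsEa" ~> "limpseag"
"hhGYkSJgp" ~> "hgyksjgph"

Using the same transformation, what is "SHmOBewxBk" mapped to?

hmobewxbks

Looking at the pairs, the operation is to move the first character to the end, then convert every letter to lowercase.
So "SHmOBewxBk" becomes "hmobewxbks".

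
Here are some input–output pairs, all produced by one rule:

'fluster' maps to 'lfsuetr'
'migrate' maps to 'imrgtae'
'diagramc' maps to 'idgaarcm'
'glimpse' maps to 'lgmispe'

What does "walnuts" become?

awnltus

What's happening: swap each adjacent pair of characters (1↔2, 3↔4, ...).
For "walnuts" the result is "awnltus".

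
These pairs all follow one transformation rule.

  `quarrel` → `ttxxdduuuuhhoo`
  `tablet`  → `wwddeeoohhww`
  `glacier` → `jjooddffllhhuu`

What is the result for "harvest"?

The transformation: double every character, then shift every letter 3 places forward in the alphabet (wrapping around).
On "harvest": the first step gives "hhaarrvveesstt", and the second then gives "kkdduuyyhhvvww".

kkdduuyyhhvvww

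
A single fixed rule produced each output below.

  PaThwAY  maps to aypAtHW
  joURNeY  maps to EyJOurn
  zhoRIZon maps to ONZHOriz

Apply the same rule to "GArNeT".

Each output is the input with this applied: flip the case of every letter, then move the last 2 characters to the front (rotate right by 2).
Starting from "GArNeT": after the first operation, "gaRnEt"; after the second, "EtgaRn".

EtgaRn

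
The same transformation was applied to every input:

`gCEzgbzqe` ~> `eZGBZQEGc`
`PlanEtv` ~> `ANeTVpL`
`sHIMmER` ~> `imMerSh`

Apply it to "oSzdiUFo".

ZDIufOOs

The transformation: flip the case of every letter, then move the first 2 characters to the end (rotate left by 2).
For "oSzdiUFo", step one produces "OsZDIufO"; step two turns that into "ZDIufOOs".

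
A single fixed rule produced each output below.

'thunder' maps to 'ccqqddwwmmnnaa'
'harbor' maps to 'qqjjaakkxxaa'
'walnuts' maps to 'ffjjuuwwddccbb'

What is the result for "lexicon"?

uunnggrrllxxww

What's happening: shift every letter 9 places forward in the alphabet (wrapping around), then double every character.
Doing the same to "lexicon": "uunnggrrllxxww".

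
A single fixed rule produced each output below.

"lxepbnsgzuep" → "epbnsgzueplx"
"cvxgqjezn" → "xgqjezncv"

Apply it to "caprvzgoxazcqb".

The pattern: move the first 2 characters to the end (rotate left by 2).
For "caprvzgoxazcqb" the result is "prvzgoxazcqbca".

prvzgoxazcqbca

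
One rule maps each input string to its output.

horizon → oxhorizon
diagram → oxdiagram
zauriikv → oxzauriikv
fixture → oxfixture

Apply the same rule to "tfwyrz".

Each output is the input with this applied: prepend "ox".
On "tfwyrz" that produces "oxtfwyrz".

oxtfwyrz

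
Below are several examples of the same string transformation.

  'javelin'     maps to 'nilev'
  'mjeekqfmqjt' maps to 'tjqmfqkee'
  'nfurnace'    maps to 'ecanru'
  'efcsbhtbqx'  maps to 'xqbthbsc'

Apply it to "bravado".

odava

The pattern: reverse the string, then delete the last 2 characters.
Working it through for "bravado": intermediate "odavarb", final "odava".
(Check on "efcsbhtbqx": → "xqbthbscfe" → "xqbthbsc" ✓)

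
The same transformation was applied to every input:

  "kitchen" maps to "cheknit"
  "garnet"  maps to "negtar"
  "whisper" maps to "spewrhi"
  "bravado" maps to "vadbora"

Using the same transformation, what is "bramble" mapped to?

mblbera

What's happening: swap the first and last characters, then move the first 3 characters to the end (rotate left by 3).
On "bramble": the first step gives "eramblb", and the second then gives "mblbera".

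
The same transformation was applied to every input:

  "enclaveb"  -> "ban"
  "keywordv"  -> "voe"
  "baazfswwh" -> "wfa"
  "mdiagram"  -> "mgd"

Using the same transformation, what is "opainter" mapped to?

What's happening: keep one character in every 3, starting at position 2 (positions 2nd, 5th, 8th, ...), then reverse the string.
Doing the same to "opainter": "rnp".

rnp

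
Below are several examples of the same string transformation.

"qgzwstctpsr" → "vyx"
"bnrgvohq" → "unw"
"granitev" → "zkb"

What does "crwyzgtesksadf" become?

Rule — shift every letter 6 places forward in the alphabet (wrapping around), then keep only the last 3 characters.
On "crwyzgtesksadf": the first step gives "ixcefmzkyqygjl", and the second then gives "gjl".

gjl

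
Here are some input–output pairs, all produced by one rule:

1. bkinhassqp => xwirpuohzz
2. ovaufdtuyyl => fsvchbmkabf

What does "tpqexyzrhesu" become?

Rule — move the last 2 characters to the front (rotate right by 2), then shift every letter 7 places forward in the alphabet (wrapping around).
Applying both steps to "tpqexyzrhesu": "sutpqexyzrhe", then "zbawxlefgyol".

zbawxlefgyol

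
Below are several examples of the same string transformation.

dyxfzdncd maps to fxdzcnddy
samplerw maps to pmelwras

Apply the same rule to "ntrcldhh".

Each output is the input with this applied: move the first 2 characters to the end (rotate left by 2), then swap each adjacent pair of characters (1↔2, 3↔4, ...).
"ntrcldhh" → "rcldhhnt" → "crdlhhtn".
(Check on "samplerw": → "mplerwsa" → "pmelwras" ✓)

crdlhhtn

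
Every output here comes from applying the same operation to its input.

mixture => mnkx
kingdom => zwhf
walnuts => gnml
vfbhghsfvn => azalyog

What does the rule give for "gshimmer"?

bffxk

What's happening: delete the first 3 characters, then shift every letter 7 places backward in the alphabet (wrapping around).
For "gshimmer" the result is "bffxk".
(Check on "mixture": → "ture" → "mnkx" ✓)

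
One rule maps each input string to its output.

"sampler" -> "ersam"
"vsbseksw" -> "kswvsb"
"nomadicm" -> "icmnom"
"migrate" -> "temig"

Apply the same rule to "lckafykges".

ykgeslck

The transformation: move the first 3 characters to the end (rotate left by 3), then delete the first 2 characters.
Applying both steps to "lckafykges": "afykgeslck", then "ykgeslck".
(Check on "nomadicm": → "adicmnom" → "icmnom" ✓)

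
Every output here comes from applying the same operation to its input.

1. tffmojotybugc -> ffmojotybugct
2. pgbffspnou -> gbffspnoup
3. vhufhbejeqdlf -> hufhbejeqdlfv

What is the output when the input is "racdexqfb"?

acdexqfbr

What's happening: move the first character to the end.
For "racdexqfb" the result is "acdexqfbr".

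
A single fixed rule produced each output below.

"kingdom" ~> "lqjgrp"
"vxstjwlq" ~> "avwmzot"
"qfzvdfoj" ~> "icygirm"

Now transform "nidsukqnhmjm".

lgvxntqkpmp

Rule — delete the first character, then shift every letter 3 places forward in the alphabet (wrapping around).
For "nidsukqnhmjm", step one produces "idsukqnhmjm"; step two turns that into "lgvxntqkpmp".
(Check on "kingdom": → "ingdom" → "lqjgrp" ✓)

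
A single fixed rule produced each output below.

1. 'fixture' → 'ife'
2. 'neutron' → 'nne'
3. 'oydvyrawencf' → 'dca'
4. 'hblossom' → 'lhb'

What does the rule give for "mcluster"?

lec

The transformation: sort the characters into reverse alphabetical order, then keep only the last 3 characters.
Applying both steps to "mcluster": "utsrmlec", then "lec".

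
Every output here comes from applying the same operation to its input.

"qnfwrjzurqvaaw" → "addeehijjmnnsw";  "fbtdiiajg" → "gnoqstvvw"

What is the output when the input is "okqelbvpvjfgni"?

abcdiiorstvwxy

Rule — shift every letter 13 places forward in the alphabet (wrapping around) — i.e. ROT13, then sort the characters into alphabetical order.
So "okqelbvpvjfgni" becomes "abcdiiorstvwxy".
(Check on "fbtdiiajg": → "sogqvvnwt" → "gnoqstvvw" ✓)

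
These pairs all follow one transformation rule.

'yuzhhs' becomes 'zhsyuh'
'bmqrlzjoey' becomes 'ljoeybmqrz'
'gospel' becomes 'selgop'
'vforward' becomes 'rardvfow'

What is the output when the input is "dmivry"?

In each case the input is transformed by: swap the front and back halves of the string, then swap the first and last characters.
Starting from "dmivry": after the first operation, "vrydmi"; after the second, "irydmv".

irydmv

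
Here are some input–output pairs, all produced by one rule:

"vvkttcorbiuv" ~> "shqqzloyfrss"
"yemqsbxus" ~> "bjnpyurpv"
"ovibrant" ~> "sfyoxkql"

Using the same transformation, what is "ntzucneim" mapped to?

In each case the input is transformed by: move the first character to the end, then shift every letter 3 places backward in the alphabet (wrapping around).
"ntzucneim" → "tzucneimn" → "qwrzkbfjk".

qwrzkbfjk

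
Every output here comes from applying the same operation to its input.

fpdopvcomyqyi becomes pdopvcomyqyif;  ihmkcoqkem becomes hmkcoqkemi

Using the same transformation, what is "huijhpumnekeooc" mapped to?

uijhpumnekeooch

Each output is the input with this applied: move the first character to the end.
Doing the same to "huijhpumnekeooc": "uijhpumnekeooch".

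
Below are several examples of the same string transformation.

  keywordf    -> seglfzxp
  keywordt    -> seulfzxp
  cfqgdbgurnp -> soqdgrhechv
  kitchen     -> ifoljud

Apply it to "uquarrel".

sfmvrvbs

Looking at the pairs, the operation is to shift every letter 1 place forward in the alphabet (wrapping around), then move the last 3 characters to the front (rotate right by 3).
Applying that to "uquarrel" gives "sfmvrvbs".
(Check on "keywordt": → "lfzxpseu" → "seulfzxp" ✓)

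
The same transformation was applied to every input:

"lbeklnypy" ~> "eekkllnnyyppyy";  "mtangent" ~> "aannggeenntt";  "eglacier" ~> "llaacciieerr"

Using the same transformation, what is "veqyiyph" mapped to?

In each case the input is transformed by: delete the first 2 characters, then double every character.
On "veqyiyph": the first step gives "qyiyph", and the second then gives "qqyyiiyypphh".

qqyyiiyypphh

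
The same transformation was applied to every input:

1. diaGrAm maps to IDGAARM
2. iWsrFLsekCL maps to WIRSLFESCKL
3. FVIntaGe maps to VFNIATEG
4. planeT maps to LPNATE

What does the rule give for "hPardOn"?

PHRAODN

Looking at the pairs, the operation is to swap each adjacent pair of characters (1↔2, 3↔4, ...), then convert every letter to uppercase.
Starting from "hPardOn": after the first operation, "PhraOdn"; after the second, "PHRAODN".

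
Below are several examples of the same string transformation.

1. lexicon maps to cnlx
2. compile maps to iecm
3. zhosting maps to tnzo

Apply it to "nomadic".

What's happening: keep every other character starting from the first (positions 1st, 3rd, 5th, ...), then move the last 2 characters to the front (rotate right by 2).
"nomadic" → "nmdc" → "dcnm".

dcnm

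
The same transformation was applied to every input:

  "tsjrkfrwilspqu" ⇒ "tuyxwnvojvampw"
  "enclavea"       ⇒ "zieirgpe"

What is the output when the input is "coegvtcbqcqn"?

gurgsikzxgfu

Each output is the input with this applied: shift every letter 4 places forward in the alphabet (wrapping around), then move the last 3 characters to the front (rotate right by 3).
So "coegvtcbqcqn" becomes "gurgsikzxgfu".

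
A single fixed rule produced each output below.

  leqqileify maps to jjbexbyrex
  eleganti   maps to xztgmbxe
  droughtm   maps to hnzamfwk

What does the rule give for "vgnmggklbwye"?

gfzzdeuprxoz

What's happening: move the first 2 characters to the end (rotate left by 2), then shift every letter 7 places backward in the alphabet (wrapping around).
On "vgnmggklbwye" that produces "gfzzdeuprxoz".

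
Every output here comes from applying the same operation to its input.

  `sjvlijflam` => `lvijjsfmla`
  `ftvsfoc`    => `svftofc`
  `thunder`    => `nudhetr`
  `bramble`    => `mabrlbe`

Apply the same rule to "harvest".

Each output is the input with this applied: move the first 3 characters to the end (rotate left by 3), then take characters alternately from the front and the back (1st, last, 2nd, 2nd-last, ...).
Starting from "harvest": after the first operation, "vesthar"; after the second, "vreasht".
(Check on "thunder": → "nderthu" → "nudhetr" ✓)

vreasht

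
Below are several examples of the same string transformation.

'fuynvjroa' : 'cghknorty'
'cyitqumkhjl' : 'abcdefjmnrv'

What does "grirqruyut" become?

The transformation: shift every letter 7 places backward in the alphabet (wrapping around), then sort the characters into alphabetical order.
Starting from "grirqruyut": after the first operation, "zkbkjknrnm"; after the second, "bjkkkmnnrz".

bjkkkmnnrz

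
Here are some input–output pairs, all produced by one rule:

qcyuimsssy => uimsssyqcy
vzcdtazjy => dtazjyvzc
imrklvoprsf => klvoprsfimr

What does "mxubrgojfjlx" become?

brgojfjlxmxu

The rule is to move the first 3 characters to the end (rotate left by 3).
For "mxubrgojfjlx" the result is "brgojfjlxmxu".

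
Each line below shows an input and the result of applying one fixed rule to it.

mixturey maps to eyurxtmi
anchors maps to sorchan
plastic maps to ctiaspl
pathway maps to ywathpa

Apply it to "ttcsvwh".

The pattern: swap each adjacent pair of characters (1↔2, 3↔4, ...), then reverse the string.
On "ttcsvwh" that produces "hvwcstt".

hvwcstt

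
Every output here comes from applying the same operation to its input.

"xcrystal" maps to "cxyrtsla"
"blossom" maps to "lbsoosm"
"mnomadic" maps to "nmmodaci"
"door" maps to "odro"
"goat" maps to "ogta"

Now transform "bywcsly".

Each output is the input with this applied: swap each adjacent pair of characters (1↔2, 3↔4, ...).
On "bywcsly" that produces "ybcwlsy".

ybcwlsy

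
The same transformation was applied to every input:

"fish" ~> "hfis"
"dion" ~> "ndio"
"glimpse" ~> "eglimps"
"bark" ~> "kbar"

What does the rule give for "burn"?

Each output is the input with this applied: move the last character to the front.
"burn" → "nbur".

nbur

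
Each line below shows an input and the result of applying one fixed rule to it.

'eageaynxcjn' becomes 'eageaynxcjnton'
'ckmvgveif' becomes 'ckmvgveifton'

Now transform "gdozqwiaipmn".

In each case the input is transformed by: append "ton".
For "gdozqwiaipmn" the result is "gdozqwiaipmnton".

gdozqwiaipmnton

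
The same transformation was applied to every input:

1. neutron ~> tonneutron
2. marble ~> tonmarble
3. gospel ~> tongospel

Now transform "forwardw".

tonforwardw

Looking at the pairs, the operation is to prepend "ton".
Applying that to "forwardw" gives "tonforwardw".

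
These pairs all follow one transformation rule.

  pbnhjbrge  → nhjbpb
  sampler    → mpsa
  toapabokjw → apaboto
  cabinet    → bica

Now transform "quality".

alqu

What's happening: delete the last 3 characters, then move the first 2 characters to the end (rotate left by 2).
For "quality", step one produces "qual"; step two turns that into "alqu".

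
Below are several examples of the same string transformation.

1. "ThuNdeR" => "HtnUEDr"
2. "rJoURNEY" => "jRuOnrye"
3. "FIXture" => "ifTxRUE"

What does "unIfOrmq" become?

Rule — swap each adjacent pair of characters (1↔2, 3↔4, ...), then flip the case of every letter.
So "unIfOrmq" becomes "NUFiRoQM".

NUFiRoQM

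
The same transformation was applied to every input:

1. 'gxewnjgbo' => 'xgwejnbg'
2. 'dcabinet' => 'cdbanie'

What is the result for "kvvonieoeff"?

vkovinoefe

In each case the input is transformed by: delete the last character, then swap each adjacent pair of characters (1↔2, 3↔4, ...).
On "kvvonieoeff": the first step gives "kvvonieoef", and the second then gives "vkovinoefe".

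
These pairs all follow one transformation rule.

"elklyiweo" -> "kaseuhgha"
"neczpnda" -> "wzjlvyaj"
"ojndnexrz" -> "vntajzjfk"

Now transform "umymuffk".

In each case the input is transformed by: reverse the string, then shift every letter 4 places backward in the alphabet (wrapping around).
For "umymuffk", step one produces "kffumymu"; step two turns that into "gbbqiuiq".

gbbqiuiq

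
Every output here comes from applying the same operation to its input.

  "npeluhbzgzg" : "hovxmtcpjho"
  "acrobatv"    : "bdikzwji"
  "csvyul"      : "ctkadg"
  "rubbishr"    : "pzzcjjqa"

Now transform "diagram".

iulqioz

In each case the input is transformed by: shift every letter 8 places forward in the alphabet (wrapping around), then move the last 2 characters to the front (rotate right by 2).
For "diagram", step one produces "lqioziu"; step two turns that into "iulqioz".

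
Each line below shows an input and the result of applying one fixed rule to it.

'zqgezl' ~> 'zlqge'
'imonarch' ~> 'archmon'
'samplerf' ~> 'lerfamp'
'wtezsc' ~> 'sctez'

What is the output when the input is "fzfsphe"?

Each output is the input with this applied: delete the first character, then move the first 3 characters to the end (rotate left by 3).
On "fzfsphe" that produces "phezfs".

phezfs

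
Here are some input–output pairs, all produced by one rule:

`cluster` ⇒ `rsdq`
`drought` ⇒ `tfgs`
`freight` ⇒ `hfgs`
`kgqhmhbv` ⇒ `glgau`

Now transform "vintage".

The rule is to shift every letter 1 place backward in the alphabet (wrapping around), then delete the first 3 characters.
On "vintage": the first step gives "uhmszfd", and the second then gives "szfd".

szfd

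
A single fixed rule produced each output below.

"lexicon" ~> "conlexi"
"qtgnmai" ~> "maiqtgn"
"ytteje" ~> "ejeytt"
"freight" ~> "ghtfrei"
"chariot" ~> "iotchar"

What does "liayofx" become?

In each case the input is transformed by: move the last 3 characters to the front (rotate right by 3).
So "liayofx" becomes "ofxliay".

ofxliay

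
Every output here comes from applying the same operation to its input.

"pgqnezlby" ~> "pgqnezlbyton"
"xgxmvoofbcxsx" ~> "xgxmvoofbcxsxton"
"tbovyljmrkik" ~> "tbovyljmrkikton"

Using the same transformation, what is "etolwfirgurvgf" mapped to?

The pattern: append "ton".
So "etolwfirgurvgf" becomes "etolwfirgurvgfton".

etolwfirgurvgfton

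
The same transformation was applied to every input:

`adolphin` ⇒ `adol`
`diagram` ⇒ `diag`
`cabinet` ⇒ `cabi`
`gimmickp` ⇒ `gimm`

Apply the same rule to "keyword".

The transformation: keep only the first 4 characters.
On "keyword" that produces "keyw".

keyw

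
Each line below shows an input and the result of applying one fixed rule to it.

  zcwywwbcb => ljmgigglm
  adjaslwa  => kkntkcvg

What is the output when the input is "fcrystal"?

vpmbicdk

In each case the input is transformed by: shift every letter 10 places forward in the alphabet (wrapping around), then move the last character to the front.
Applying both steps to "fcrystal": "pmbicdkv", then "vpmbicdk".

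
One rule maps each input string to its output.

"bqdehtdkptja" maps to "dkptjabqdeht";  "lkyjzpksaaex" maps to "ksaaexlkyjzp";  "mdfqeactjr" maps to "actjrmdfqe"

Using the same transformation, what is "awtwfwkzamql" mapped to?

kzamqlawtwfw

In each case the input is transformed by: swap the front and back halves of the string.
On "awtwfwkzamql" that produces "kzamqlawtwfw".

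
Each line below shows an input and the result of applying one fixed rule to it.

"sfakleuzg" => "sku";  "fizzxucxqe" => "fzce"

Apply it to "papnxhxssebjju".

Each output is the input with this applied: keep one character in every 3, starting at position 1 (positions 1st, 4th, 7th, ...).
On "papnxhxssebjju" that produces "pnxej".

pnxej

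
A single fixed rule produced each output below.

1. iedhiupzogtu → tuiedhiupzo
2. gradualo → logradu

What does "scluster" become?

ersclus

Looking at the pairs, the operation is to move the last 2 characters to the front (rotate right by 2), then delete the last character.
On "scluster": the first step gives "ersclust", and the second then gives "ersclus".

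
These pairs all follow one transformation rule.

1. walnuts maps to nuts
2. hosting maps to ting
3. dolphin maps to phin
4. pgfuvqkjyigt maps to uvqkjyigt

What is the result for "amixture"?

The rule is to delete the first 3 characters.
Doing the same to "amixture": "xture".

xture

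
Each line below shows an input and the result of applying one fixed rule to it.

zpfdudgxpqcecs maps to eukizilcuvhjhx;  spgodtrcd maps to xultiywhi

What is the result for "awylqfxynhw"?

fbdqvkcdsmb

What's happening: shift every letter 5 places forward in the alphabet (wrapping around).
"awylqfxynhw" → "fbdqvkcdsmb".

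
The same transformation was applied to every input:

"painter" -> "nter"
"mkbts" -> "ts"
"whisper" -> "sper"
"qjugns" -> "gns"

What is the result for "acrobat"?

obat

Each output is the input with this applied: delete the first 3 characters.
For "acrobat" the result is "obat".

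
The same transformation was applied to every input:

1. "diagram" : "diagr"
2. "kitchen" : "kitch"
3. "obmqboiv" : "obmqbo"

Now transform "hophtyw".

hopht

Looking at the pairs, the operation is to delete the last 2 characters.
"hophtyw" → "hopht".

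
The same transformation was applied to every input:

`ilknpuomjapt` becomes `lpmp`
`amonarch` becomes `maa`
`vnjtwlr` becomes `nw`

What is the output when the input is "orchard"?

ra

The transformation: swap the first and last characters, then keep one character in every 3, starting at position 2 (positions 2nd, 5th, 8th, ...).
Working it through for "orchard": intermediate "drcharo", final "ra".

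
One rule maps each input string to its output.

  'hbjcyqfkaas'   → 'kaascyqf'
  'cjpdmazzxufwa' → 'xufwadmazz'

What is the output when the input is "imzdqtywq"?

Rule — delete the first 3 characters, then swap the front and back halves of the string.
For "imzdqtywq", step one produces "dqtywq"; step two turns that into "ywqdqt".

ywqdqt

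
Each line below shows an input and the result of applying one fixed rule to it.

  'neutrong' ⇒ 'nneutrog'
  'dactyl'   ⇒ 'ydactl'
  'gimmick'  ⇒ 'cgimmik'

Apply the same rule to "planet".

The pattern: move the last character to the front, then swap the first and last characters.
Doing the same to "planet": "eplant".

eplant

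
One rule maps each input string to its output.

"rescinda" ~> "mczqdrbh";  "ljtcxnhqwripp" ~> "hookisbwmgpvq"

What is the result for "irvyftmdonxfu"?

wethquxeslcnm

The transformation: shift every letter 1 place backward in the alphabet (wrapping around), then move the last 3 characters to the front (rotate right by 3).
Starting from "irvyftmdonxfu": after the first operation, "hquxeslcnmwet"; after the second, "wethquxeslcnm".
(Check on "ljtcxnhqwripp": → "kisbwmgpvqhoo" → "hookisbwmgpvq" ✓)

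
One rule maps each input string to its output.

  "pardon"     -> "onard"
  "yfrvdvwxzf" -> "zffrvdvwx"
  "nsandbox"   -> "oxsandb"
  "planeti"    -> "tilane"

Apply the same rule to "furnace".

ceurna

Each output is the input with this applied: delete the first character, then move the last 2 characters to the front (rotate right by 2).
Starting from "furnace": after the first operation, "urnace"; after the second, "ceurna".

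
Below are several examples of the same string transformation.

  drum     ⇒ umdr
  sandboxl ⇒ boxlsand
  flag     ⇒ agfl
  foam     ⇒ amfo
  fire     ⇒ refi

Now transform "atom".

The pattern: swap the front and back halves of the string.
On "atom" that produces "omat".

omat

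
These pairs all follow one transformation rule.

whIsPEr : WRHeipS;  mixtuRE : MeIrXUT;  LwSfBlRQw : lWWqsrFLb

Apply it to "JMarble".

jEmLABR

The transformation: take characters alternately from the front and the back (1st, last, 2nd, 2nd-last, ...), then flip the case of every letter.
"JMarble" → "JeMlabr" → "jEmLABR".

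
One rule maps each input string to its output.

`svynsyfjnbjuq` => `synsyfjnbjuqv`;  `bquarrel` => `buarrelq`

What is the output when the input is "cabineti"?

Looking at the pairs, the operation is to move the first character to the end, then swap the first and last characters.
On "cabineti": the first step gives "abinetic", and the second then gives "cbinetia".

cbinetia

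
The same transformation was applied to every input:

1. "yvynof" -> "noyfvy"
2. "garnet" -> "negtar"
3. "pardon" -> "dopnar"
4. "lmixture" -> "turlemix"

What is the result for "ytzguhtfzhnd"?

The rule is to swap the first and last characters, then swap the front and back halves of the string.
On "ytzguhtfzhnd": the first step gives "dtzguhtfzhny", and the second then gives "tfzhnydtzguh".

tfzhnydtzguh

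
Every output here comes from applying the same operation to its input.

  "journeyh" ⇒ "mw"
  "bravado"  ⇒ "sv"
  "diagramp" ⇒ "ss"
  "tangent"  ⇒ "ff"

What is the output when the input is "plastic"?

Looking at the pairs, the operation is to shift every letter 8 places backward in the alphabet (wrapping around), then keep one character in every 3, starting at position 3 (positions 3rd, 6th, 9th, ...).
For "plastic", step one produces "hdsklau"; step two turns that into "sa".

sa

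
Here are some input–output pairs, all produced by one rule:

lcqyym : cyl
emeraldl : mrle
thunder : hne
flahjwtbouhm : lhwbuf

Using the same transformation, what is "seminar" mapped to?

In each case the input is transformed by: swap the first and last characters, then keep every other character starting from the second (positions 2nd, 4th, 6th, ...).
For "seminar", step one produces "reminas"; step two turns that into "eia".
(Check on "lcqyym": → "mcqyyl" → "cyl" ✓)

eia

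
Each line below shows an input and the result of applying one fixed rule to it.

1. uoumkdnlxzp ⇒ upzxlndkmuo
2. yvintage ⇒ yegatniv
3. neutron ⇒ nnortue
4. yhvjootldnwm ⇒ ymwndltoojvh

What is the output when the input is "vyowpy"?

Each output is the input with this applied: move the first character to the end, then reverse the string.
Applying both steps to "vyowpy": "yowpyv", then "vypwoy".

vypwoy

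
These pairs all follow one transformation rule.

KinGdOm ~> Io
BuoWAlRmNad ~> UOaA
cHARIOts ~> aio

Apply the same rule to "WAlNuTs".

aU

Each output is the input with this applied: flip the case of every letter, then keep only the vowels.
Applying both steps to "WAlNuTs": "waLnUtS", then "aU".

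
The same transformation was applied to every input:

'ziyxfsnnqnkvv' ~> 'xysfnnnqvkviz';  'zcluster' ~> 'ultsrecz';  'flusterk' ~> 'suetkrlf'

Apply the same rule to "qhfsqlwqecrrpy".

What's happening: swap each adjacent pair of characters (1↔2, 3↔4, ...), then move the first 2 characters to the end (rotate left by 2).
Starting from "qhfsqlwqecrrpy": after the first operation, "hqsflqqwcerryp"; after the second, "sflqqwcerryphq".

sflqqwcerryphq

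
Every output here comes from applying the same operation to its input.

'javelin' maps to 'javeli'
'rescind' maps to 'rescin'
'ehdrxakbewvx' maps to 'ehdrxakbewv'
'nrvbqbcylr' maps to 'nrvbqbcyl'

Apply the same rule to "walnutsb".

What's happening: delete the last character.
Applying that to "walnutsb" gives "walnuts".

walnuts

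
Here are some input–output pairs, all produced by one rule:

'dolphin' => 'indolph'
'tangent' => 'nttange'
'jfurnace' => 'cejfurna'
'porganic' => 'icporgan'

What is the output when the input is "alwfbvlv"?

lvalwfbv

The transformation: move the last 2 characters to the front (rotate right by 2).
On "alwfbvlv" that produces "lvalwfbv".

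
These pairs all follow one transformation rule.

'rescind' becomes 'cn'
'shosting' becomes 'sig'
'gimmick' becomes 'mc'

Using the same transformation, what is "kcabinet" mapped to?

Each output is the input with this applied: delete the first 2 characters, then keep every other character starting from the second (positions 2nd, 4th, 6th, ...).
For "kcabinet", step one produces "abinet"; step two turns that into "bnt".

bnt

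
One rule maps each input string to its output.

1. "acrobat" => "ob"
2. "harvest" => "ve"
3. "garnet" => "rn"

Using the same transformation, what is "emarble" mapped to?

rb

Looking at the pairs, the operation is to move the last 2 characters to the front (rotate right by 2), then keep only the last 2 characters.
"emarble" → "leemarb" → "rb".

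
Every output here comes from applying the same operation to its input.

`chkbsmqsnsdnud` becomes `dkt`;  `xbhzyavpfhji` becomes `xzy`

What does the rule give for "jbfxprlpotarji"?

Looking at the pairs, the operation is to shift every letter 10 places backward in the alphabet (wrapping around), then keep only the last 3 characters.
"jbfxprlpotarji" → "zrvnfhbfejqhzy" → "hzy".

hzy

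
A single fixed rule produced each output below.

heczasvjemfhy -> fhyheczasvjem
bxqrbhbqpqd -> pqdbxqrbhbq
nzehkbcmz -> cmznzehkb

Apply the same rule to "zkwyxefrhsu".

hsuzkwyxefr

Looking at the pairs, the operation is to move the last 3 characters to the front (rotate right by 3).
On "zkwyxefrhsu" that produces "hsuzkwyxefr".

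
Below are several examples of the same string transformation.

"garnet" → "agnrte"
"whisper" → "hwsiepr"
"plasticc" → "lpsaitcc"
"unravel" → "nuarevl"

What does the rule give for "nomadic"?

The pattern: swap each adjacent pair of characters (1↔2, 3↔4, ...).
On "nomadic" that produces "onamidc".

onamidc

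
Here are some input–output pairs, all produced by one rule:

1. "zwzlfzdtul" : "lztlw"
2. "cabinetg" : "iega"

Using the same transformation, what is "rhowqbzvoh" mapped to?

wbvhh

The rule is to move the first 2 characters to the end (rotate left by 2), then keep every other character starting from the second (positions 2nd, 4th, 6th, ...).
"rhowqbzvoh" → "owqbzvohrh" → "wbvhh".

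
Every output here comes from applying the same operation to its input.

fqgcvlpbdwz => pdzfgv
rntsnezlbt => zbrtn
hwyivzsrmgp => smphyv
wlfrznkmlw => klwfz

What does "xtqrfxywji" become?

The rule is to keep every other character starting from the first (positions 1st, 3rd, 5th, ...), then move the first 3 characters to the end (rotate left by 3).
"xtqrfxywji" → "xqfyj" → "yjxqf".

yjxqf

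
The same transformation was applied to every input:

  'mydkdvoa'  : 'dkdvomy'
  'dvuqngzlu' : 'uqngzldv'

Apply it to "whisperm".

isperwh

Looking at the pairs, the operation is to delete the last character, then move the first 2 characters to the end (rotate left by 2).
For "whisperm", step one produces "whisper"; step two turns that into "isperwh".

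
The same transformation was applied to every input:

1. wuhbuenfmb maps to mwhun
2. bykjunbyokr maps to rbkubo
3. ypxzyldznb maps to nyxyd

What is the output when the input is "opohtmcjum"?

uootc

Each output is the input with this applied: keep every other character starting from the first (positions 1st, 3rd, 5th, ...), then move the last character to the front.
"opohtmcjum" → "ootcu" → "uootc".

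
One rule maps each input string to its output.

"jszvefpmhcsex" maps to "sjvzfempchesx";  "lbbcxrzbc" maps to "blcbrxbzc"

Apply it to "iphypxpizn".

piyhxpipnz

Looking at the pairs, the operation is to swap each adjacent pair of characters (1↔2, 3↔4, ...).
"iphypxpizn" → "piyhxpipnz".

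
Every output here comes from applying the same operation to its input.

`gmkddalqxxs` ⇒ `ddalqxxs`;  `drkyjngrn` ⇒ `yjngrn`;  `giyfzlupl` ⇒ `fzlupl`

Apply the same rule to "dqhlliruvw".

lliruvw

The rule is to delete the first 3 characters.
Applying that to "dqhlliruvw" gives "lliruvw".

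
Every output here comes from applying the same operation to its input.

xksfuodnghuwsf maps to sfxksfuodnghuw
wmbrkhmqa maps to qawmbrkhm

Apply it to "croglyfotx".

The pattern: move the last 2 characters to the front (rotate right by 2).
So "croglyfotx" becomes "txcroglyfo".

txcroglyfo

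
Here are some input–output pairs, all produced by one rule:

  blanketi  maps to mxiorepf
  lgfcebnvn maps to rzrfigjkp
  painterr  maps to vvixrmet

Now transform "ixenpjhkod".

hsolntribm

What's happening: shift every letter 4 places forward in the alphabet (wrapping around), then reverse the string.
On "ixenpjhkod": the first step gives "mbirtnlosh", and the second then gives "hsolntribm".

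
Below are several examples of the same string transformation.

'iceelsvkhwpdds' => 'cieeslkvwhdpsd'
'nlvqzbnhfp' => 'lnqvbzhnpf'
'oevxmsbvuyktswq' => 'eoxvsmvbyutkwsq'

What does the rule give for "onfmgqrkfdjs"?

Each output is the input with this applied: swap each adjacent pair of characters (1↔2, 3↔4, ...).
"onfmgqrkfdjs" → "nomfqgkrdfsj".

nomfqgkrdfsj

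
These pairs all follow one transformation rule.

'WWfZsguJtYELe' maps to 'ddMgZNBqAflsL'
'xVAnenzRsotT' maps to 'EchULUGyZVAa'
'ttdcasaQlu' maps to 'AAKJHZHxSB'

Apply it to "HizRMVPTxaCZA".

oPGytcwaEHjgh

In each case the input is transformed by: shift every letter 7 places forward in the alphabet (wrapping around), then flip the case of every letter.
"HizRMVPTxaCZA" → "OpgYTCWAehJGH" → "oPGytcwaEHjgh".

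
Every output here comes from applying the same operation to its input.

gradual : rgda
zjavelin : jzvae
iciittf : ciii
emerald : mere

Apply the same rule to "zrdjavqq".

What's happening: delete the last 3 characters, then swap each adjacent pair of characters (1↔2, 3↔4, ...).
Applying both steps to "zrdjavqq": "zrdja", then "rzjda".

rzjda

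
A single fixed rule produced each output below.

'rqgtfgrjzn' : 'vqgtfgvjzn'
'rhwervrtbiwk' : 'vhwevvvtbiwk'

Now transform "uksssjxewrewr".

uksssjxewvewv

In each case the input is transformed by: replace every "r" with "v".
"uksssjxewrewr" → "uksssjxewvewv".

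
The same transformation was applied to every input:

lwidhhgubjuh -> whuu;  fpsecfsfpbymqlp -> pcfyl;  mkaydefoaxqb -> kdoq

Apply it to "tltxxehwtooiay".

lxwoy

The transformation: keep one character in every 3, starting at position 2 (positions 2nd, 5th, 8th, ...).
"tltxxehwtooiay" → "lxwoy".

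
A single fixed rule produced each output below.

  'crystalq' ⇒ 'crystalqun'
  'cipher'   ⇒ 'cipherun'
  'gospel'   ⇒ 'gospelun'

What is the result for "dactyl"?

dactylun

In each case the input is transformed by: append "un".
"dactyl" → "dactylun".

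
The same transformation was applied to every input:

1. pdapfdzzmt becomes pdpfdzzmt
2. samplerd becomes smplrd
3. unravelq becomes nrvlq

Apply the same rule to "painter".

The rule is to remove every vowel.
So "painter" becomes "pntr".

pntr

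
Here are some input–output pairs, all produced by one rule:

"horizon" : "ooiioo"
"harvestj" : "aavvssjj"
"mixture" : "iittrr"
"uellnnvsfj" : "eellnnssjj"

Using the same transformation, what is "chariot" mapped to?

hhrroo

The pattern: keep every other character starting from the second (positions 2nd, 4th, 6th, ...), then double every character.
Starting from "chariot": after the first operation, "hro"; after the second, "hhrroo".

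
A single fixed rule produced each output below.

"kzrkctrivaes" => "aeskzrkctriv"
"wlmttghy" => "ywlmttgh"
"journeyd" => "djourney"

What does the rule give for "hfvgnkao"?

ohfvgnka

What's happening: move the first 3 characters to the end (rotate left by 3), then swap the front and back halves of the string.
Starting from "hfvgnkao": after the first operation, "gnkaohfv"; after the second, "ohfvgnka".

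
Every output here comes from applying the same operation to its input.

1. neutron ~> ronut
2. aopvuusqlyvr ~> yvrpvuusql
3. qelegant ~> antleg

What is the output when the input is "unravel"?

Rule — delete the first 2 characters, then move the last 3 characters to the front (rotate right by 3).
For "unravel", step one produces "ravel"; step two turns that into "velra".

velra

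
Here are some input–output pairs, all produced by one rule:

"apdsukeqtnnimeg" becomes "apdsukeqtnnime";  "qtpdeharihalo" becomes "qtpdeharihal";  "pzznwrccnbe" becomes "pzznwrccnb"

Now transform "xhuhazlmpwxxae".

xhuhazlmpwxxa

Rule — delete the last character.
Doing the same to "xhuhazlmpwxxae": "xhuhazlmpwxxa".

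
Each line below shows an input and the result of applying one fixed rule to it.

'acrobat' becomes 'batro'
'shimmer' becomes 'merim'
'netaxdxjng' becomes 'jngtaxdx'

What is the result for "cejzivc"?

ivcjz

The transformation: delete the first 2 characters, then move the last 3 characters to the front (rotate right by 3).
On "cejzivc" that produces "ivcjz".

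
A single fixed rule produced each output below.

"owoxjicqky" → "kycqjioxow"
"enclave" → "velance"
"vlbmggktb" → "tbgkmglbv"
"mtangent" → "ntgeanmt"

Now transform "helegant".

ntgalehe

Looking at the pairs, the operation is to reverse the string, then swap each adjacent pair of characters (1↔2, 3↔4, ...).
"helegant" → "tnageleh" → "ntgalehe".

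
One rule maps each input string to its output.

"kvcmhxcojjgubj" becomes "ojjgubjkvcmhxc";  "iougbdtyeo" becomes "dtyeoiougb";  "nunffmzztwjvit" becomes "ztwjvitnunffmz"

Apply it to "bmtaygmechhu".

mechhubmtayg

Rule — swap the front and back halves of the string.
"bmtaygmechhu" → "mechhubmtayg".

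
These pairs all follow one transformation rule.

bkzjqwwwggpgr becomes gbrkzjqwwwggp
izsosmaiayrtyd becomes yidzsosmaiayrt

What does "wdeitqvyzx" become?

The transformation: swap the first and last characters, then move the last 2 characters to the front (rotate right by 2).
Working it through for "wdeitqvyzx": intermediate "xdeitqvyzw", final "zwxdeitqvy".
(Check on "izsosmaiayrtyd": → "dzsosmaiayrtyi" → "yidzsosmaiayrt" ✓)

zwxdeitqvy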